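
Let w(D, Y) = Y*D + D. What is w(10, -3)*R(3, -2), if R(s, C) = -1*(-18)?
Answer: -360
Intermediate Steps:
w(D, Y) = D + D*Y (w(D, Y) = D*Y + D = D + D*Y)
R(s, C) = 18
w(10, -3)*R(3, -2) = (10*(1 - 3))*18 = (10*(-2))*18 = -20*18 = -360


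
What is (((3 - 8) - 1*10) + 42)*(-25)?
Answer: -675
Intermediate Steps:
(((3 - 8) - 1*10) + 42)*(-25) = ((-5 - 10) + 42)*(-25) = (-15 + 42)*(-25) = 27*(-25) = -675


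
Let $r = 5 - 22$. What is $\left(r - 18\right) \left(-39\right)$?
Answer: $1365$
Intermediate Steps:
$r = -17$ ($r = 5 - 22 = -17$)
$\left(r - 18\right) \left(-39\right) = \left(-17 - 18\right) \left(-39\right) = \left(-35\right) \left(-39\right) = 1365$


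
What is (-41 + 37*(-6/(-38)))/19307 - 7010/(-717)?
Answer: 2571020374/263019261 ≈ 9.7750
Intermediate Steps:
(-41 + 37*(-6/(-38)))/19307 - 7010/(-717) = (-41 + 37*(-6*(-1/38)))*(1/19307) - 7010*(-1/717) = (-41 + 37*(3/19))*(1/19307) + 7010/717 = (-41 + 111/19)*(1/19307) + 7010/717 = -668/19*1/19307 + 7010/717 = -668/366833 + 7010/717 = 2571020374/263019261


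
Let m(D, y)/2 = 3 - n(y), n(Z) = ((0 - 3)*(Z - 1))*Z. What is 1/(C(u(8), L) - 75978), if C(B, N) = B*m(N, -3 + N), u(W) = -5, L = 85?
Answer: -1/275268 ≈ -3.6328e-6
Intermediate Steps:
n(Z) = Z*(3 - 3*Z) (n(Z) = (-3*(-1 + Z))*Z = (3 - 3*Z)*Z = Z*(3 - 3*Z))
m(D, y) = 6 - 6*y*(1 - y) (m(D, y) = 2*(3 - 3*y*(1 - y)) = 6 - 6*y*(1 - y))
C(B, N) = B*(6 + 6*(-4 + N)*(-3 + N)) (C(B, N) = B*(6 + 6*(-3 + N)*(-1 + (-3 + N))) = B*(6 + 6*(-3 + N)*(-4 + N)) = B*(6 + 6*(-4 + N)*(-3 + N)))
1/(C(u(8), L) - 75978) = 1/(6*(-5)*(13 + 85² - 7*85) - 75978) = 1/(6*(-5)*(13 + 7225 - 595) - 75978) = 1/(6*(-5)*6643 - 75978) = 1/(-199290 - 75978) = 1/(-275268) = -1/275268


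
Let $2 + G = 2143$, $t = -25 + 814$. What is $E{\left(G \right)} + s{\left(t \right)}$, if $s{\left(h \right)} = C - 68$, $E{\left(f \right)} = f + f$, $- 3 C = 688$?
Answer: $\frac{11954}{3} \approx 3984.7$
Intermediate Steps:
$t = 789$
$G = 2141$ ($G = -2 + 2143 = 2141$)
$C = - \frac{688}{3}$ ($C = \left(- \frac{1}{3}\right) 688 = - \frac{688}{3} \approx -229.33$)
$E{\left(f \right)} = 2 f$
$s{\left(h \right)} = - \frac{892}{3}$ ($s{\left(h \right)} = - \frac{688}{3} - 68 = - \frac{892}{3}$)
$E{\left(G \right)} + s{\left(t \right)} = 2 \cdot 2141 - \frac{892}{3} = 4282 - \frac{892}{3} = \frac{11954}{3}$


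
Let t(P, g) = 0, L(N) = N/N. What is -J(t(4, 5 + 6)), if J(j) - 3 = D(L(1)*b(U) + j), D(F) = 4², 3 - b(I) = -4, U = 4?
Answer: -19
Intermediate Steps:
L(N) = 1
b(I) = 7 (b(I) = 3 - 1*(-4) = 3 + 4 = 7)
D(F) = 16
J(j) = 19 (J(j) = 3 + 16 = 19)
-J(t(4, 5 + 6)) = -1*19 = -19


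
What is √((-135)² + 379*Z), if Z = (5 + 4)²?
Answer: 18*√151 ≈ 221.19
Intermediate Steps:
Z = 81 (Z = 9² = 81)
√((-135)² + 379*Z) = √((-135)² + 379*81) = √(18225 + 30699) = √48924 = 18*√151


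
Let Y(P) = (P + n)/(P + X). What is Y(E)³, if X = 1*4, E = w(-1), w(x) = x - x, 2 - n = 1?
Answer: 1/64 ≈ 0.015625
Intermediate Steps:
n = 1 (n = 2 - 1*1 = 2 - 1 = 1)
w(x) = 0
E = 0
X = 4
Y(P) = (1 + P)/(4 + P) (Y(P) = (P + 1)/(P + 4) = (1 + P)/(4 + P))
Y(E)³ = ((1 + 0)/(4 + 0))³ = (1/4)³ = ((¼)*1)³ = (¼)³ = 1/64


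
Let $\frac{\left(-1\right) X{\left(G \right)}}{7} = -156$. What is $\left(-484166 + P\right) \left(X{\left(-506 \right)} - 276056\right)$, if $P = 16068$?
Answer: $128710098472$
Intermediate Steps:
$X{\left(G \right)} = 1092$ ($X{\left(G \right)} = \left(-7\right) \left(-156\right) = 1092$)
$\left(-484166 + P\right) \left(X{\left(-506 \right)} - 276056\right) = \left(-484166 + 16068\right) \left(1092 - 276056\right) = \left(-468098\right) \left(-274964\right) = 128710098472$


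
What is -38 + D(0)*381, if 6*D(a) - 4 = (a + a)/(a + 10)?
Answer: 216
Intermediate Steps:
D(a) = ⅔ + a/(3*(10 + a)) (D(a) = ⅔ + ((a + a)/(a + 10))/6 = ⅔ + ((2*a)/(10 + a))/6 = ⅔ + (2*a/(10 + a))/6 = ⅔ + a/(3*(10 + a)))
-38 + D(0)*381 = -38 + ((20/3 + 0)/(10 + 0))*381 = -38 + ((20/3)/10)*381 = -38 + ((⅒)*(20/3))*381 = -38 + (⅔)*381 = -38 + 254 = 216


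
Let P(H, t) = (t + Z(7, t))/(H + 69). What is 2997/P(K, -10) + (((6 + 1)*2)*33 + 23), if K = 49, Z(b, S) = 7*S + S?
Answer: -17222/5 ≈ -3444.4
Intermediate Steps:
Z(b, S) = 8*S
P(H, t) = 9*t/(69 + H) (P(H, t) = (t + 8*t)/(H + 69) = (9*t)/(69 + H) = 9*t/(69 + H))
2997/P(K, -10) + (((6 + 1)*2)*33 + 23) = 2997/((9*(-10)/(69 + 49))) + (((6 + 1)*2)*33 + 23) = 2997/((9*(-10)/118)) + ((7*2)*33 + 23) = 2997/((9*(-10)*(1/118))) + (14*33 + 23) = 2997/(-45/59) + (462 + 23) = 2997*(-59/45) + 485 = -19647/5 + 485 = -17222/5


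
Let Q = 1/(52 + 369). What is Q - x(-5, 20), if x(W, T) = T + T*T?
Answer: -176819/421 ≈ -420.00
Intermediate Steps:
x(W, T) = T + T²
Q = 1/421 ≈ 0.0023753
Q - x(-5, 20) = 1/421 - 20*(1 + 20) = 1/421 - 20*21 = 1/421 - 1*420 = 1/421 - 420 = -176819/421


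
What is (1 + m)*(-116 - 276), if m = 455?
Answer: -178752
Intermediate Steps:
(1 + m)*(-116 - 276) = (1 + 455)*(-116 - 276) = 456*(-392) = -178752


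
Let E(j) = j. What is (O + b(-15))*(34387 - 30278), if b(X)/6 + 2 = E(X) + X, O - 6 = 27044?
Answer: 110359522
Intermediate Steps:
O = 27050 (O = 6 + 27044 = 27050)
b(X) = -12 + 12*X (b(X) = -12 + 6*(X + X) = -12 + 6*(2*X) = -12 + 12*X)
(O + b(-15))*(34387 - 30278) = (27050 + (-12 + 12*(-15)))*(34387 - 30278) = (27050 + (-12 - 180))*4109 = (27050 - 192)*4109 = 26858*4109 = 110359522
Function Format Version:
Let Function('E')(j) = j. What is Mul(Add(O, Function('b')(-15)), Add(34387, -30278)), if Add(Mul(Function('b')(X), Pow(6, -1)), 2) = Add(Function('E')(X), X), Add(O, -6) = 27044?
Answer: 110359522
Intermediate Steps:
O = 27050 (O = Add(6, 27044) = 27050)
Function('b')(X) = Add(-12, Mul(12, X)) (Function('b')(X) = Add(-12, Mul(6, Add(X, X))) = Add(-12, Mul(6, Mul(2, X))) = Add(-12, Mul(12, X)))
Mul(Add(O, Function('b')(-15)), Add(34387, -30278)) = Mul(Add(27050, Add(-12, Mul(12, -15))), Add(34387, -30278)) = Mul(Add(27050, Add(-12, -180)), 4109) = Mul(Add(27050, -192), 4109) = Mul(26858, 4109) = 110359522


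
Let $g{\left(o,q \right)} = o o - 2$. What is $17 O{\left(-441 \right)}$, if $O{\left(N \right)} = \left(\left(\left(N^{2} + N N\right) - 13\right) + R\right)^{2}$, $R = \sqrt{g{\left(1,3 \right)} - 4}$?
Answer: $2571782518132 + 13224266 i \sqrt{5} \approx 2.5718 \cdot 10^{12} + 2.957 \cdot 10^{7} i$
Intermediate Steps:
$g{\left(o,q \right)} = -2 + o^{2}$ ($g{\left(o,q \right)} = o^{2} - 2 = -2 + o^{2}$)
$R = i \sqrt{5}$ ($R = \sqrt{\left(-2 + 1^{2}\right) - 4} = \sqrt{\left(-2 + 1\right) - 4} = \sqrt{-1 - 4} = \sqrt{-5} = i \sqrt{5} \approx 2.2361 i$)
$O{\left(N \right)} = \left(-13 + 2 N^{2} + i \sqrt{5}\right)^{2}$ ($O{\left(N \right)} = \left(\left(\left(N^{2} + N N\right) - 13\right) + i \sqrt{5}\right)^{2} = \left(\left(\left(N^{2} + N^{2}\right) - 13\right) + i \sqrt{5}\right)^{2} = \left(\left(2 N^{2} - 13\right) + i \sqrt{5}\right)^{2} = \left(\left(-13 + 2 N^{2}\right) + i \sqrt{5}\right)^{2} = \left(-13 + 2 N^{2} + i \sqrt{5}\right)^{2}$)
$17 O{\left(-441 \right)} = 17 \left(-13 + 2 \left(-441\right)^{2} + i \sqrt{5}\right)^{2} = 17 \left(-13 + 2 \cdot 194481 + i \sqrt{5}\right)^{2} = 17 \left(-13 + 388962 + i \sqrt{5}\right)^{2} = 17 \left(388949 + i \sqrt{5}\right)^{2}$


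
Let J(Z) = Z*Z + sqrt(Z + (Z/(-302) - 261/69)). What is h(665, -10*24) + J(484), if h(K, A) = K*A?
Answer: 74656 + sqrt(5772921317)/3473 ≈ 74678.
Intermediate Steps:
J(Z) = Z**2 + sqrt(-87/23 + 301*Z/302) (J(Z) = Z**2 + sqrt(Z + (Z*(-1/302) - 261*1/69)) = Z**2 + sqrt(Z + (-Z/302 - 87/23)) = Z**2 + sqrt(Z + (-87/23 - Z/302)) = Z**2 + sqrt(-87/23 + 301*Z/302))
h(K, A) = A*K
h(665, -10*24) + J(484) = -10*24*665 + (484**2 + sqrt(-182499204 + 48087158*484)/6946) = -240*665 + (234256 + sqrt(-182499204 + 23274184472)/6946) = -159600 + (234256 + sqrt(23091685268)/6946) = -159600 + (234256 + (2*sqrt(5772921317))/6946) = -159600 + (234256 + sqrt(5772921317)/3473) = 74656 + sqrt(5772921317)/3473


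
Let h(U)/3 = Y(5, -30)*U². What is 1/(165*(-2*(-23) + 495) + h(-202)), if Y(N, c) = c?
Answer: -1/3583095 ≈ -2.7909e-7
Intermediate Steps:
h(U) = -90*U² (h(U) = 3*(-30*U²) = -90*U²)
1/(165*(-2*(-23) + 495) + h(-202)) = 1/(165*(-2*(-23) + 495) - 90*(-202)²) = 1/(165*(46 + 495) - 90*40804) = 1/(165*541 - 3672360) = 1/(89265 - 3672360) = 1/(-3583095) = -1/3583095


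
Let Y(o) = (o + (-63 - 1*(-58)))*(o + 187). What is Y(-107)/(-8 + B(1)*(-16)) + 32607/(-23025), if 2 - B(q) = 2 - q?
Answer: 8563393/23025 ≈ 371.92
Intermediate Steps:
B(q) = q (B(q) = 2 - (2 - q) = 2 + (-2 + q) = q)
Y(o) = (-5 + o)*(187 + o) (Y(o) = (o + (-63 + 58))*(187 + o) = (o - 5)*(187 + o) = (-5 + o)*(187 + o))
Y(-107)/(-8 + B(1)*(-16)) + 32607/(-23025) = (-935 + (-107)² + 182*(-107))/(-8 + 1*(-16)) + 32607/(-23025) = (-935 + 11449 - 19474)/(-8 - 16) + 32607*(-1/23025) = -8960/(-24) - 10869/7675 = -8960*(-1/24) - 10869/7675 = 1120/3 - 10869/7675 = 8563393/23025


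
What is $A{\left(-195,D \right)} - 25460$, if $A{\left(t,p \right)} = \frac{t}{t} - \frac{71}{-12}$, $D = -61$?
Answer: $- \frac{305437}{12} \approx -25453.0$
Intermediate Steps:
$A{\left(t,p \right)} = \frac{83}{12}$ ($A{\left(t,p \right)} = 1 - - \frac{71}{12} = 1 + \frac{71}{12} = \frac{83}{12}$)
$A{\left(-195,D \right)} - 25460 = \frac{83}{12} - 25460 = - \frac{305437}{12}$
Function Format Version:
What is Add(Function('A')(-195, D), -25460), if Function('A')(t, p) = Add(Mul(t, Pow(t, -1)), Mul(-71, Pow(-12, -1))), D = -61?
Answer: Rational(-305437, 12) ≈ -25453.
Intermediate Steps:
Function('A')(t, p) = Rational(83, 12) (Function('A')(t, p) = Add(1, Mul(-71, Rational(-1, 12))) = Add(1, Rational(71, 12)) = Rational(83, 12))
Add(Function('A')(-195, D), -25460) = Add(Rational(83, 12), -25460) = Rational(-305437, 12)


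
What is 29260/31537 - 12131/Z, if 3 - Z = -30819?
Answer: 47206943/88366674 ≈ 0.53422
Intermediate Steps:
Z = 30822 (Z = 3 - 1*(-30819) = 3 + 30819 = 30822)
29260/31537 - 12131/Z = 29260/31537 - 12131/30822 = 29260*(1/31537) - 12131*1/30822 = 2660/2867 - 12131/30822 = 47206943/88366674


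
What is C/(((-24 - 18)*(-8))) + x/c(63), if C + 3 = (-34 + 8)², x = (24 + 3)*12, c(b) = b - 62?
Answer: 109537/336 ≈ 326.00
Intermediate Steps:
c(b) = -62 + b
x = 324 (x = 27*12 = 324)
C = 673 (C = -3 + (-34 + 8)² = -3 + (-26)² = -3 + 676 = 673)
C/(((-24 - 18)*(-8))) + x/c(63) = 673/(((-24 - 18)*(-8))) + 324/(-62 + 63) = 673/((-42*(-8))) + 324/1 = 673/336 + 324*1 = 673*(1/336) + 324 = 673/336 + 324 = 109537/336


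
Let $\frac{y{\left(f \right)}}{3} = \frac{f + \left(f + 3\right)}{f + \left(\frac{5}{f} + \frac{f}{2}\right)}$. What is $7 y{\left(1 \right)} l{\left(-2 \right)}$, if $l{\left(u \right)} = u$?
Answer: $- \frac{420}{13} \approx -32.308$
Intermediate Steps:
$y{\left(f \right)} = \frac{3 \left(3 + 2 f\right)}{\frac{5}{f} + \frac{3 f}{2}}$ ($y{\left(f \right)} = 3 \frac{f + \left(f + 3\right)}{f + \left(\frac{5}{f} + \frac{f}{2}\right)} = 3 \frac{f + \left(3 + f\right)}{f + \left(\frac{5}{f} + f \frac{1}{2}\right)} = 3 \frac{3 + 2 f}{f + \left(\frac{5}{f} + \frac{f}{2}\right)} = 3 \frac{3 + 2 f}{f + \left(\frac{f}{2} + \frac{5}{f}\right)} = 3 \frac{3 + 2 f}{\frac{5}{f} + \frac{3 f}{2}} = \frac{3 \left(3 + 2 f\right)}{\frac{5}{f} + \frac{3 f}{2}}$)
$7 y{\left(1 \right)} l{\left(-2 \right)} = 7 \cdot 6 \cdot 1 \frac{1}{10 + 3 \cdot 1^{2}} \left(3 + 2 \cdot 1\right) \left(-2\right) = 7 \cdot 6 \cdot 1 \frac{1}{10 + 3 \cdot 1} \left(3 + 2\right) \left(-2\right) = 7 \cdot 6 \cdot 1 \frac{1}{10 + 3} \cdot 5 \left(-2\right) = 7 \cdot 6 \cdot 1 \cdot \frac{1}{13} \cdot 5 \left(-2\right) = 7 \cdot \frac{30}{13} \left(-2\right) = \frac{210}{13} \left(-2\right) = - \frac{420}{13}$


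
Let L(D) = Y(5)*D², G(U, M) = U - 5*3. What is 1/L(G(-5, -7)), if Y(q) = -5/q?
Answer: -1/400 ≈ -0.0025000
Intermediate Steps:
G(U, M) = -15 + U (G(U, M) = U - 15 = -15 + U)
L(D) = -D² (L(D) = (-5/5)*D² = (-5*⅕)*D² = -D²)
1/L(G(-5, -7)) = 1/(-(-15 - 5)²) = 1/(-1*(-20)²) = 1/(-1*400) = 1/(-400) = -1/400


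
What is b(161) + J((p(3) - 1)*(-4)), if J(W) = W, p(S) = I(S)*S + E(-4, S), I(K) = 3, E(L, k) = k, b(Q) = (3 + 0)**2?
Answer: -35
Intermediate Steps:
b(Q) = 9 (b(Q) = 3**2 = 9)
p(S) = 4*S (p(S) = 3*S + S = 4*S)
b(161) + J((p(3) - 1)*(-4)) = 9 + (4*3 - 1)*(-4) = 9 + (12 - 1)*(-4) = 9 + 11*(-4) = 9 - 44 = -35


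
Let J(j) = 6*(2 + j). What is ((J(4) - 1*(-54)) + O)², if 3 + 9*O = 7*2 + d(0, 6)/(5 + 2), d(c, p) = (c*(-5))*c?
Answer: 674041/81 ≈ 8321.5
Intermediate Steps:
J(j) = 12 + 6*j
d(c, p) = -5*c² (d(c, p) = (-5*c)*c = -5*c²)
O = 11/9 (O = -⅓ + (7*2 + (-5*0²)/(5 + 2))/9 = -⅓ + (14 - 5*0/7)/9 = -⅓ + (14 + 0*(⅐))/9 = -⅓ + (14 + 0)/9 = -⅓ + (⅑)*14 = -⅓ + 14/9 = 11/9 ≈ 1.2222)
((J(4) - 1*(-54)) + O)² = (((12 + 6*4) - 1*(-54)) + 11/9)² = (((12 + 24) + 54) + 11/9)² = ((36 + 54) + 11/9)² = (90 + 11/9)² = (821/9)² = 674041/81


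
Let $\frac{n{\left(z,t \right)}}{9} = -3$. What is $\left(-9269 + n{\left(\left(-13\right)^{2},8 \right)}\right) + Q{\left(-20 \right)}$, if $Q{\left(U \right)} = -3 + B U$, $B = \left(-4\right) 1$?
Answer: $-9219$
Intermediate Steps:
$B = -4$
$Q{\left(U \right)} = -3 - 4 U$
$n{\left(z,t \right)} = -27$ ($n{\left(z,t \right)} = 9 \left(-3\right) = -27$)
$\left(-9269 + n{\left(\left(-13\right)^{2},8 \right)}\right) + Q{\left(-20 \right)} = \left(-9269 - 27\right) - -77 = -9296 + \left(-3 + 80\right) = -9296 + 77 = -9219$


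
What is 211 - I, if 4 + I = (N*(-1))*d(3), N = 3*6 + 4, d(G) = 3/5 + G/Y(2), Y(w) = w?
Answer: 1306/5 ≈ 261.20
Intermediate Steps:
d(G) = 3/5 + G/2
N = 22 (N = 18 + 4 = 22)
I = -251/5 (I = -4 + (22*(-1))*(3/5 + (1/2)*3) = -4 - 22*(3/5 + 3/2) = -4 - 22*21/10 = -4 - 231/5 = -251/5 ≈ -50.200)
211 - I = 211 - 1*(-251/5) = 211 + 251/5 = 1306/5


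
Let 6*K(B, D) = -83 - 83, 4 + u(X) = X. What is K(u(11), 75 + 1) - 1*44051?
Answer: -132236/3 ≈ -44079.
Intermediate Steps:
u(X) = -4 + X
K(B, D) = -83/3 (K(B, D) = (-83 - 83)/6 = (⅙)*(-166) = -83/3)
K(u(11), 75 + 1) - 1*44051 = -83/3 - 1*44051 = -83/3 - 44051 = -132236/3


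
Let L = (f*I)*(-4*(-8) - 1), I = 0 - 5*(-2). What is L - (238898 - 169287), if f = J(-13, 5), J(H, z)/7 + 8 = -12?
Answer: -113011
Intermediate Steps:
J(H, z) = -140 (J(H, z) = -56 + 7*(-12) = -56 - 84 = -140)
I = 10 (I = 0 + 10 = 10)
f = -140
L = -43400 (L = (-140*10)*(-4*(-8) - 1) = -1400*(32 - 1) = -1400*31 = -43400)
L - (238898 - 169287) = -43400 - (238898 - 169287) = -43400 - 1*69611 = -43400 - 69611 = -113011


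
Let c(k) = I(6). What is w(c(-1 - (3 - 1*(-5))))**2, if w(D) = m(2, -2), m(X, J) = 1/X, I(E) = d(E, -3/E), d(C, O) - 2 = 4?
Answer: 1/4 ≈ 0.25000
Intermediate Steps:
d(C, O) = 6 (d(C, O) = 2 + 4 = 6)
I(E) = 6
c(k) = 6
w(D) = 1/2
w(c(-1 - (3 - 1*(-5))))**2 = (1/2)**2 = 1/4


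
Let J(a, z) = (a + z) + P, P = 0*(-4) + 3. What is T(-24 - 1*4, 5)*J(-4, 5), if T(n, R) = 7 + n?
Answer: -84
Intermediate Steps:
P = 3 (P = 0 + 3 = 3)
J(a, z) = 3 + a + z (J(a, z) = (a + z) + 3 = 3 + a + z)
T(-24 - 1*4, 5)*J(-4, 5) = (7 + (-24 - 1*4))*(3 - 4 + 5) = (7 + (-24 - 4))*4 = (7 - 28)*4 = -21*4 = -84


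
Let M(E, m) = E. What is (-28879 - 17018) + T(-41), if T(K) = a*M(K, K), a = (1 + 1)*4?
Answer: -46225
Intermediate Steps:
a = 8 (a = 2*4 = 8)
T(K) = 8*K
(-28879 - 17018) + T(-41) = (-28879 - 17018) + 8*(-41) = -45897 - 328 = -46225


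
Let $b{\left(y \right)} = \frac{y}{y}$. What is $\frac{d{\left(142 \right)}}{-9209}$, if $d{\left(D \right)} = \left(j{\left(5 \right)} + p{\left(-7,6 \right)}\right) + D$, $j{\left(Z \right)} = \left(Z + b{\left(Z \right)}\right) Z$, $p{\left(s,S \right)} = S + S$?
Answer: $- \frac{184}{9209} \approx -0.01998$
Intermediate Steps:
$b{\left(y \right)} = 1$
$p{\left(s,S \right)} = 2 S$
$j{\left(Z \right)} = Z \left(1 + Z\right)$ ($j{\left(Z \right)} = \left(Z + 1\right) Z = \left(1 + Z\right) Z = Z \left(1 + Z\right)$)
$d{\left(D \right)} = 42 + D$ ($d{\left(D \right)} = \left(5 \left(1 + 5\right) + 2 \cdot 6\right) + D = \left(5 \cdot 6 + 12\right) + D = \left(30 + 12\right) + D = 42 + D$)
$\frac{d{\left(142 \right)}}{-9209} = \frac{42 + 142}{-9209} = 184 \left(- \frac{1}{9209}\right) = - \frac{184}{9209}$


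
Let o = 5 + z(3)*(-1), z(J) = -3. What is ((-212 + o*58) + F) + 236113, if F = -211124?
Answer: 25241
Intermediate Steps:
o = 8 (o = 5 - 3*(-1) = 5 + 3 = 8)
((-212 + o*58) + F) + 236113 = ((-212 + 8*58) - 211124) + 236113 = ((-212 + 464) - 211124) + 236113 = (252 - 211124) + 236113 = -210872 + 236113 = 25241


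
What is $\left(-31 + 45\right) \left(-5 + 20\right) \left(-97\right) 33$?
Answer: $-672210$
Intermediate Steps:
$\left(-31 + 45\right) \left(-5 + 20\right) \left(-97\right) 33 = 14 \cdot 15 \left(-97\right) 33 = 210 \left(-97\right) 33 = \left(-20370\right) 33 = -672210$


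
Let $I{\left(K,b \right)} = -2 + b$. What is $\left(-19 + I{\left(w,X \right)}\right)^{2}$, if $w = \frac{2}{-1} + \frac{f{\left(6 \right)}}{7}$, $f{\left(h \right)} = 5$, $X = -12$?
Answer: $1089$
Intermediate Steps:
$w = - \frac{9}{7}$ ($w = \frac{2}{-1} + \frac{5}{7} = 2 \left(-1\right) + 5 \cdot \frac{1}{7} = -2 + \frac{5}{7} = - \frac{9}{7} \approx -1.2857$)
$\left(-19 + I{\left(w,X \right)}\right)^{2} = \left(-19 - 14\right)^{2} = \left(-33\right)^{2} = 1089$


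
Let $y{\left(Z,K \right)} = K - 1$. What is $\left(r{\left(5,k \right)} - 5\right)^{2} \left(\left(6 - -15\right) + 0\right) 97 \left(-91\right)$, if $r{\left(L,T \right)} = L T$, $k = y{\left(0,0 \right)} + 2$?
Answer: $0$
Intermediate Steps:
$y{\left(Z,K \right)} = -1 + K$ ($y{\left(Z,K \right)} = K - 1 = -1 + K$)
$k = 1$ ($k = \left(-1 + 0\right) + 2 = -1 + 2 = 1$)
$\left(r{\left(5,k \right)} - 5\right)^{2} \left(\left(6 - -15\right) + 0\right) 97 \left(-91\right) = \left(5 \cdot 1 - 5\right)^{2} \left(\left(6 - -15\right) + 0\right) 97 \left(-91\right) = \left(5 - 5\right)^{2} \left(\left(6 + 15\right) + 0\right) 97 \left(-91\right) = 0^{2} \left(21 + 0\right) 97 \left(-91\right) = 0 \cdot 21 \cdot 97 \left(-91\right) = 0 \cdot 97 \left(-91\right) = 0 \left(-91\right) = 0$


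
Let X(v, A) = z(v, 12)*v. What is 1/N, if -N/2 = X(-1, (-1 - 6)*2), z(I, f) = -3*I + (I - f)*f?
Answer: -1/306 ≈ -0.0032680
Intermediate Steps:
z(I, f) = -3*I + f*(I - f)
X(v, A) = v*(-144 + 9*v) (X(v, A) = (-1*12² - 3*v + v*12)*v = (-1*144 - 3*v + 12*v)*v = (-144 - 3*v + 12*v)*v = (-144 + 9*v)*v = v*(-144 + 9*v))
N = -306 (N = -18*(-1)*(-16 - 1) = -18*(-1)*(-17) = -2*153 = -306)
1/N = 1/(-306) = -1/306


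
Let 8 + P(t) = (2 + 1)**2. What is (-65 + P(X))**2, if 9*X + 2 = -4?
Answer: 4096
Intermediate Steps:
X = -2/3 (X = -2/9 + (1/9)*(-4) = -2/9 - 4/9 = -2/3 ≈ -0.66667)
P(t) = 1 (P(t) = -8 + (2 + 1)**2 = -8 + 3**2 = -8 + 9 = 1)
(-65 + P(X))**2 = (-65 + 1)**2 = (-64)**2 = 4096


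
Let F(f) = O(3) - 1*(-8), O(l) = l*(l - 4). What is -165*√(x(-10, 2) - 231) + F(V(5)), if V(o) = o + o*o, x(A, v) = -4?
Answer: 5 - 165*I*√235 ≈ 5.0 - 2529.4*I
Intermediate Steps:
O(l) = l*(-4 + l)
V(o) = o + o²
F(f) = 5 (F(f) = 3*(-4 + 3) - 1*(-8) = 3*(-1) + 8 = -3 + 8 = 5)
-165*√(x(-10, 2) - 231) + F(V(5)) = -165*√(-4 - 231) + 5 = -165*I*√235 + 5 = 5 - 165*I*√235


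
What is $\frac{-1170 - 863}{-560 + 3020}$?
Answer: $- \frac{2033}{2460} \approx -0.82642$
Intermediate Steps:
$\frac{-1170 - 863}{-560 + 3020} = - \frac{2033}{2460}$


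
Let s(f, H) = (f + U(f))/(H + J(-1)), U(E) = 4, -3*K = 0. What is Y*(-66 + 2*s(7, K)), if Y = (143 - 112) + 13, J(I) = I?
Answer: -3872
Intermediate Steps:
K = 0 (K = -1/3*0 = 0)
Y = 44 (Y = 31 + 13 = 44)
s(f, H) = (4 + f)/(-1 + H) (s(f, H) = (f + 4)/(H - 1) = (4 + f)/(-1 + H))
Y*(-66 + 2*s(7, K)) = 44*(-66 + 2*((4 + 7)/(-1 + 0))) = 44*(-66 + 2*(11/(-1))) = 44*(-66 + 2*(-1*11)) = 44*(-66 + 2*(-11)) = 44*(-66 - 22) = 44*(-88) = -3872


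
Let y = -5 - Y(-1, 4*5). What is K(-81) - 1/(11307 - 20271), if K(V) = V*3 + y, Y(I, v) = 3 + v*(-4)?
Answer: -1532843/8964 ≈ -171.00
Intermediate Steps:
Y(I, v) = 3 - 4*v
y = 72 (y = -5 - (3 - 16*5) = -5 - (3 - 4*20) = -5 - (3 - 80) = -5 - 1*(-77) = -5 + 77 = 72)
K(V) = 72 + 3*V (K(V) = V*3 + 72 = 3*V + 72 = 72 + 3*V)
K(-81) - 1/(11307 - 20271) = (72 + 3*(-81)) - 1/(11307 - 20271) = (72 - 243) - 1/(-8964) = -171 - 1*(-1/8964) = -171 + 1/8964 = -1532843/8964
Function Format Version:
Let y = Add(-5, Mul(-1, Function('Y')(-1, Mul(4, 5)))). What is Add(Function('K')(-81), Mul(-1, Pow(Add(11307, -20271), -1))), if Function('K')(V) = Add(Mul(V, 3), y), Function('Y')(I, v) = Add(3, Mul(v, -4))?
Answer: Rational(-1532843, 8964) ≈ -171.00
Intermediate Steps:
Function('Y')(I, v) = Add(3, Mul(-4, v))
y = 72 (y = Add(-5, Mul(-1, Add(3, Mul(-4, Mul(4, 5))))) = Add(-5, Mul(-1, Add(3, Mul(-4, 20)))) = Add(-5, Mul(-1, Add(3, -80))) = Add(-5, Mul(-1, -77)) = Add(-5, 77) = 72)
Function('K')(V) = Add(72, Mul(3, V)) (Function('K')(V) = Add(Mul(V, 3), 72) = Add(Mul(3, V), 72) = Add(72, Mul(3, V)))
Add(Function('K')(-81), Mul(-1, Pow(Add(11307, -20271), -1))) = Add(Add(72, Mul(3, -81)), Mul(-1, Pow(Add(11307, -20271), -1))) = Add(Add(72, -243), Mul(-1, Pow(-8964, -1))) = Add(-171, Mul(-1, Rational(-1, 8964))) = Add(-171, Rational(1, 8964)) = Rational(-1532843, 8964)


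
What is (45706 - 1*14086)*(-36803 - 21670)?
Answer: -1848916260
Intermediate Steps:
(45706 - 1*14086)*(-36803 - 21670) = (45706 - 14086)*(-58473) = 31620*(-58473) = -1848916260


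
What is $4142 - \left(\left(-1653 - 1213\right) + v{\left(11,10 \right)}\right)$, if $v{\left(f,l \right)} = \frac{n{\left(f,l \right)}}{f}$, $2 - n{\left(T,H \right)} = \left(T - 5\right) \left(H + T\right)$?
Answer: $\frac{77212}{11} \approx 7019.3$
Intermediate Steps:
$n{\left(T,H \right)} = 2 - \left(-5 + T\right) \left(H + T\right)$ ($n{\left(T,H \right)} = 2 - \left(T - 5\right) \left(H + T\right) = 2 - \left(-5 + T\right) \left(H + T\right)$)
$v{\left(f,l \right)} = \frac{2 - f^{2} + 5 f + 5 l - f l}{f}$ ($v{\left(f,l \right)} = \frac{2 - f^{2} + 5 l + 5 f - l f}{f} = \frac{2 - f^{2} + 5 l + 5 f - f l}{f} = \frac{2 - f^{2} + 5 f + 5 l - f l}{f}$)
$4142 - \left(\left(-1653 - 1213\right) + v{\left(11,10 \right)}\right) = 4142 - \left(\left(-1653 - 1213\right) + \left(5 - 11 - 10 + \frac{2}{11} + 5 \cdot 10 \cdot \frac{1}{11}\right)\right) = 4142 - \left(-2866 + \left(5 - 11 - 10 + 2 \cdot \frac{1}{11} + 5 \cdot 10 \cdot \frac{1}{11}\right)\right) = 4142 - \left(-2866 + \left(5 - 11 - 10 + \frac{2}{11} + \frac{50}{11}\right)\right) = 4142 - \left(-2866 - \frac{124}{11}\right) = 4142 - - \frac{31650}{11} = 4142 + \frac{31650}{11} = \frac{77212}{11}$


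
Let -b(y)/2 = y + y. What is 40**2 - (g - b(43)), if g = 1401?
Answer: 27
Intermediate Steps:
b(y) = -4*y (b(y) = -2*(y + y) = -4*y)
40**2 - (g - b(43)) = 40**2 - (1401 - (-4)*43) = 1600 - (1401 - 1*(-172)) = 1600 - (1401 + 172) = 1600 - 1*1573 = 1600 - 1573 = 27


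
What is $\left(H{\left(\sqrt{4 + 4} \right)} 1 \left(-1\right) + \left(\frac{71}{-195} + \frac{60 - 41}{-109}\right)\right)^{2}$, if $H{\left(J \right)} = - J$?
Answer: $\frac{3745165336}{451775025} - \frac{45776 \sqrt{2}}{21255} \approx 5.2442$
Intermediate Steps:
$\left(H{\left(\sqrt{4 + 4} \right)} 1 \left(-1\right) + \left(\frac{71}{-195} + \frac{60 - 41}{-109}\right)\right)^{2} = \left(- \sqrt{4 + 4} \cdot 1 \left(-1\right) + \left(\frac{71}{-195} + \frac{60 - 41}{-109}\right)\right)^{2} = \left(- \sqrt{8} \cdot 1 \left(-1\right) + \left(71 \left(- \frac{1}{195}\right) + \left(60 - 41\right) \left(- \frac{1}{109}\right)\right)\right)^{2} = \left(- 2 \sqrt{2} \cdot 1 \left(-1\right) + \left(- \frac{71}{195} + 19 \left(- \frac{1}{109}\right)\right)\right)^{2} = \left(- 2 \sqrt{2} \cdot 1 \left(-1\right) - \frac{11444}{21255}\right)^{2} = \left(- 2 \sqrt{2} \left(-1\right) - \frac{11444}{21255}\right)^{2} = \left(2 \sqrt{2} - \frac{11444}{21255}\right)^{2} = \left(- \frac{11444}{21255} + 2 \sqrt{2}\right)^{2}$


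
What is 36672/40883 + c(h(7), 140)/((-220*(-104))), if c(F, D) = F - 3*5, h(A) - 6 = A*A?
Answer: 21017267/23385076 ≈ 0.89875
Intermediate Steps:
h(A) = 6 + A² (h(A) = 6 + A*A = 6 + A²)
c(F, D) = -15 + F (c(F, D) = F - 15 = -15 + F)
36672/40883 + c(h(7), 140)/((-220*(-104))) = 36672/40883 + (-15 + (6 + 7²))/((-220*(-104))) = 36672*(1/40883) + (-15 + (6 + 49))/22880 = 36672/40883 + (-15 + 55)*(1/22880) = 36672/40883 + 40*(1/22880) = 36672/40883 + 1/572 = 21017267/23385076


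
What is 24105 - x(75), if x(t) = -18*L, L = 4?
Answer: 24177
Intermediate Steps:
x(t) = -72 (x(t) = -18*4 = -72)
24105 - x(75) = 24105 - 1*(-72) = 24105 + 72 = 24177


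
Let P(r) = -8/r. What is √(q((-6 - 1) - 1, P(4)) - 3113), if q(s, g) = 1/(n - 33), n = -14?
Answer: 2*I*√1719166/47 ≈ 55.794*I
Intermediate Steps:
q(s, g) = -1/47 (q(s, g) = 1/(-14 - 33) = 1/(-47) = -1/47)
√(q((-6 - 1) - 1, P(4)) - 3113) = √(-1/47 - 3113) = √(-146312/47) = 2*I*√1719166/47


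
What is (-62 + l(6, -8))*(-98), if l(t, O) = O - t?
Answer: 7448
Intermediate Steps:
(-62 + l(6, -8))*(-98) = (-62 + (-8 - 1*6))*(-98) = (-62 + (-8 - 6))*(-98) = (-62 - 14)*(-98) = -76*(-98) = 7448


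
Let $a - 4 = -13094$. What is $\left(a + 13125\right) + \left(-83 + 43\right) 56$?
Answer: $-2205$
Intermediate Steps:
$a = -13090$ ($a = 4 - 13094 = -13090$)
$\left(a + 13125\right) + \left(-83 + 43\right) 56 = \left(-13090 + 13125\right) + \left(-83 + 43\right) 56 = 35 - 2240 = -2205$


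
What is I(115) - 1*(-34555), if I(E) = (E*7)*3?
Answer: 36970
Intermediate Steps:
I(E) = 21*E (I(E) = (7*E)*3 = 21*E)
I(115) - 1*(-34555) = 21*115 - 1*(-34555) = 2415 + 34555 = 36970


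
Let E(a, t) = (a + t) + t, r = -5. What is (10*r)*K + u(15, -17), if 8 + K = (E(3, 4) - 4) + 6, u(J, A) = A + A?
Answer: -284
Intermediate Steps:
E(a, t) = a + 2*t
u(J, A) = 2*A
K = 5 (K = -8 + (((3 + 2*4) - 4) + 6) = -8 + (((3 + 8) - 4) + 6) = -8 + ((11 - 4) + 6) = -8 + (7 + 6) = -8 + 13 = 5)
(10*r)*K + u(15, -17) = (10*(-5))*5 + 2*(-17) = -50*5 - 34 = -250 - 34 = -284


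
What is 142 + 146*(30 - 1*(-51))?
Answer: 11968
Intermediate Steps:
142 + 146*(30 - 1*(-51)) = 142 + 146*(30 + 51) = 142 + 146*81 = 142 + 11826 = 11968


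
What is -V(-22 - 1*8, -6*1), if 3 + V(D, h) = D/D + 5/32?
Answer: 59/32 ≈ 1.8438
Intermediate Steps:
V(D, h) = -59/32 (V(D, h) = -3 + (D/D + 5/32) = -3 + (1 + 5*(1/32)) = -3 + (1 + 5/32) = -3 + 37/32 = -59/32)
-V(-22 - 1*8, -6*1) = -1*(-59/32) = 59/32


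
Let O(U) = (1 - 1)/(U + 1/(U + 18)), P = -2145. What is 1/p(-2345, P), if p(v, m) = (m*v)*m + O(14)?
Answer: -1/10789403625 ≈ -9.2684e-11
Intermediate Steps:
O(U) = 0 (O(U) = 0/(U + 1/(18 + U)) = 0)
p(v, m) = v*m**2 (p(v, m) = (m*v)*m + 0 = v*m**2 + 0 = v*m**2)
1/p(-2345, P) = 1/(-2345*(-2145)**2) = 1/(-2345*4601025) = 1/(-10789403625) = -1/10789403625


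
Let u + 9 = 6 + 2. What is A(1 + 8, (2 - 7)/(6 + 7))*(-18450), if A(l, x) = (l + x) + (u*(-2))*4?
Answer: -3985200/13 ≈ -3.0655e+5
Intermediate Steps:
u = -1 (u = -9 + (6 + 2) = -9 + 8 = -1)
A(l, x) = 8 + l + x (A(l, x) = (l + x) - 1*(-2)*4 = (l + x) + 2*4 = (l + x) + 8 = 8 + l + x)
A(1 + 8, (2 - 7)/(6 + 7))*(-18450) = (8 + (1 + 8) + (2 - 7)/(6 + 7))*(-18450) = (8 + 9 - 5/13)*(-18450) = (216/13)*(-18450) = -3985200/13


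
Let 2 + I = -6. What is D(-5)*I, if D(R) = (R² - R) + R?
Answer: -200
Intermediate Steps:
I = -8 (I = -2 - 6 = -8)
D(R) = R²
D(-5)*I = (-5)²*(-8) = 25*(-8) = -200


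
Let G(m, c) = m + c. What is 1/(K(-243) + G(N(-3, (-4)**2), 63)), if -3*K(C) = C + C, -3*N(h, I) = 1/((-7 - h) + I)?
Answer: 36/8099 ≈ 0.0044450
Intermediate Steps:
N(h, I) = -1/(3*(-7 + I - h)) (N(h, I) = -1/(3*((-7 - h) + I)) = -1/(3*(-7 + I - h)))
G(m, c) = c + m
K(C) = -2*C/3 (K(C) = -(C + C)/3 = -2*C/3)
1/(K(-243) + G(N(-3, (-4)**2), 63)) = 1/(-2/3*(-243) + (63 + 1/(3*(7 - 3 - 1*(-4)**2)))) = 1/(162 + (63 + 1/(3*(7 - 3 - 1*16)))) = 1/(162 + (63 + 1/(3*(7 - 3 - 16)))) = 1/(162 + (63 + (1/3)/(-12))) = 1/(162 + (63 + (1/3)*(-1/12))) = 1/(162 + (63 - 1/36)) = 1/(162 + 2267/36) = 1/(8099/36) = 36/8099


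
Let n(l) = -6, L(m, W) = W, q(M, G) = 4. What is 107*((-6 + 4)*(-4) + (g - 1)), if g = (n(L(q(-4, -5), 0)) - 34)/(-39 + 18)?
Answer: 20009/21 ≈ 952.81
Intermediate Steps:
g = 40/21 (g = (-6 - 34)/(-39 + 18) = -40/(-21) = -40*(-1/21) = 40/21 ≈ 1.9048)
107*((-6 + 4)*(-4) + (g - 1)) = 107*((-6 + 4)*(-4) + (40/21 - 1)) = 107*(-2*(-4) + (40/21 - 1*1)) = 107*(8 + (40/21 - 1)) = 107*(8 + 19/21) = 107*(187/21) = 20009/21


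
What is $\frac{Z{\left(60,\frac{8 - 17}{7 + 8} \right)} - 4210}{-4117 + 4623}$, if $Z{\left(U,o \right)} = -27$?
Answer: $- \frac{4237}{506} \approx -8.3735$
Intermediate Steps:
$\frac{Z{\left(60,\frac{8 - 17}{7 + 8} \right)} - 4210}{-4117 + 4623} = \frac{-27 - 4210}{-4117 + 4623} = - \frac{4237}{506}$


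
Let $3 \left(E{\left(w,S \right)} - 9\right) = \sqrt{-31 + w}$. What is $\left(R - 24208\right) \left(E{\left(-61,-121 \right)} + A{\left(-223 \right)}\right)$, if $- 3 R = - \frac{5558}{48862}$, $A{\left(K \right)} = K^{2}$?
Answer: $- \frac{88248848418770}{73293} - \frac{3548548330 i \sqrt{23}}{219879} \approx -1.2041 \cdot 10^{9} - 77398.0 i$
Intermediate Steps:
$E{\left(w,S \right)} = 9 + \frac{\sqrt{-31 + w}}{3}$
$R = \frac{2779}{73293}$ ($R = - \frac{\left(-5558\right) \frac{1}{48862}}{3} = \left(- \frac{1}{3}\right) \left(- \frac{2779}{24431}\right) = \frac{2779}{73293} \approx 0.037916$)
$\left(R - 24208\right) \left(E{\left(-61,-121 \right)} + A{\left(-223 \right)}\right) = \left(\frac{2779}{73293} - 24208\right) \left(\left(9 + \frac{\sqrt{-31 - 61}}{3}\right) + \left(-223\right)^{2}\right) = - \frac{1774274165 \left(\left(9 + \frac{\sqrt{-92}}{3}\right) + 49729\right)}{73293} = - \frac{1774274165 \left(\left(9 + \frac{2 i \sqrt{23}}{3}\right) + 49729\right)}{73293} = - \frac{1774274165 \left(49738 + \frac{2 i \sqrt{23}}{3}\right)}{73293} = - \frac{88248848418770}{73293} - \frac{3548548330 i \sqrt{23}}{219879}$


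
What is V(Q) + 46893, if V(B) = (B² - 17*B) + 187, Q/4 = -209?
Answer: 760188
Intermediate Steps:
Q = -836 (Q = 4*(-209) = -836)
V(B) = 187 + B² - 17*B
V(Q) + 46893 = (187 + (-836)² - 17*(-836)) + 46893 = (187 + 698896 + 14212) + 46893 = 713295 + 46893 = 760188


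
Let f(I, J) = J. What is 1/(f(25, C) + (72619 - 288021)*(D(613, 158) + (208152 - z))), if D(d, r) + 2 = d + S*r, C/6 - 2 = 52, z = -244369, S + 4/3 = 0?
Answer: -3/292680482156 ≈ -1.0250e-11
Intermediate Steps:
S = -4/3 (S = -4/3 + 0 = -4/3 ≈ -1.3333)
C = 324 (C = 12 + 6*52 = 12 + 312 = 324)
D(d, r) = -2 + d - 4*r/3 (D(d, r) = -2 + (d - 4*r/3) = -2 + d - 4*r/3)
1/(f(25, C) + (72619 - 288021)*(D(613, 158) + (208152 - z))) = 1/(324 + (72619 - 288021)*((-2 + 613 - 4/3*158) + (208152 - 1*(-244369)))) = 1/(324 - 215402*((-2 + 613 - 632/3) + (208152 + 244369))) = 1/(324 - 215402*(1201/3 + 452521)) = 1/(324 - 215402*1358764/3) = 1/(324 - 292680483128/3) = 1/(-292680482156/3) = -3/292680482156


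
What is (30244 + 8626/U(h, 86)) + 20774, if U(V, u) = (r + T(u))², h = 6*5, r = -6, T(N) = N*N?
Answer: 1393100063213/27306050 ≈ 51018.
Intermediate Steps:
T(N) = N²
h = 30
U(V, u) = (-6 + u²)²
(30244 + 8626/U(h, 86)) + 20774 = (30244 + 8626/((-6 + 86²)²)) + 20774 = (30244 + 8626/((-6 + 7396)²)) + 20774 = (30244 + 8626/(7390²)) + 20774 = (30244 + 8626/54612100) + 20774 = (30244 + 8626*(1/54612100)) + 20774 = (30244 + 4313/27306050) + 20774 = 825844180513/27306050 + 20774 = 1393100063213/27306050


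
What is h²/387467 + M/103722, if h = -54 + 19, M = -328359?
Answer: -42367072401/13396284058 ≈ -3.1626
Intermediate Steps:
h = -35
h²/387467 + M/103722 = (-35)²/387467 - 328359/103722 = 1225*(1/387467) - 328359*1/103722 = 1225/387467 - 109453/34574 = -42367072401/13396284058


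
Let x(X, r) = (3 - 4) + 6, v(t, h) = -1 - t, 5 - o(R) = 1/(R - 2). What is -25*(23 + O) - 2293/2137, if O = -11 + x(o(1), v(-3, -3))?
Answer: -910518/2137 ≈ -426.07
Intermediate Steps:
o(R) = 5 - 1/(-2 + R) (o(R) = 5 - 1/(R - 2) = 5 - 1/(-2 + R))
x(X, r) = 5 (x(X, r) = -1 + 6 = 5)
O = -6 (O = -11 + 5 = -6)
-25*(23 + O) - 2293/2137 = -25*(23 - 6) - 2293/2137 = -25*17 - 2293/2137 = -425 - 1*2293/2137 = -425 - 2293/2137 = -910518/2137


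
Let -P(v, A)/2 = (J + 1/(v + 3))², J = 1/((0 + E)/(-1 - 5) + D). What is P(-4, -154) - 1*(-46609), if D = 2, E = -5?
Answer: 13469759/289 ≈ 46608.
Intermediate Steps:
J = 6/17 (J = 1/((0 - 5)/(-1 - 5) + 2) = 1/(-5/(-6) + 2) = 1/(-5*(-⅙) + 2) = 1/(⅚ + 2) = 1/(17/6) = 6/17 ≈ 0.35294)
P(v, A) = -2*(6/17 + 1/(3 + v))² (P(v, A) = -2*(6/17 + 1/(v + 3))² = -2*(6/17 + 1/(3 + v))²)
P(-4, -154) - 1*(-46609) = -2*(35 + 6*(-4))²/(289*(3 - 4)²) - 1*(-46609) = -2/289*(35 - 24)²/(-1)² + 46609 = -2/289*1*11² + 46609 = -2/289*1*121 + 46609 = -242/289 + 46609 = 13469759/289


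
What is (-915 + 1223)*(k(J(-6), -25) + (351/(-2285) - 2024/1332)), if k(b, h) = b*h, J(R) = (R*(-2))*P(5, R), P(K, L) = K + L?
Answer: 69915509356/760905 ≈ 91885.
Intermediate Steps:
J(R) = -2*R*(5 + R) (J(R) = (R*(-2))*(5 + R) = (-2*R)*(5 + R) = -2*R*(5 + R))
(-915 + 1223)*(k(J(-6), -25) + (351/(-2285) - 2024/1332)) = (-915 + 1223)*(-2*(-6)*(5 - 6)*(-25) + (351/(-2285) - 2024/1332)) = 308*(-2*(-6)*(-1)*(-25) + (351*(-1/2285) - 2024*1/1332)) = 308*(-12*(-25) + (-351/2285 - 506/333)) = 308*(300 - 1273093/760905) = 308*(226998407/760905) = 69915509356/760905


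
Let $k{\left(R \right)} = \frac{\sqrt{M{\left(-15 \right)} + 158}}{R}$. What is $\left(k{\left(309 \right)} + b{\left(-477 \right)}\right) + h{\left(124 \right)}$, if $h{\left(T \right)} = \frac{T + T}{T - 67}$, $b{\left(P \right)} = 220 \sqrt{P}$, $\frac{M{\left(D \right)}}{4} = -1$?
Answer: $\frac{248}{57} + \frac{\sqrt{154}}{309} + 660 i \sqrt{53} \approx 4.391 + 4804.9 i$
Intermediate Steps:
$M{\left(D \right)} = -4$ ($M{\left(D \right)} = 4 \left(-1\right) = -4$)
$h{\left(T \right)} = \frac{2 T}{-67 + T}$
$k{\left(R \right)} = \frac{\sqrt{154}}{R}$ ($k{\left(R \right)} = \frac{\sqrt{-4 + 158}}{R} = \frac{\sqrt{154}}{R}$)
$\left(k{\left(309 \right)} + b{\left(-477 \right)}\right) + h{\left(124 \right)} = \left(\frac{\sqrt{154}}{309} + 220 \sqrt{-477}\right) + 2 \cdot 124 \frac{1}{-67 + 124} = \left(\sqrt{154} \cdot \frac{1}{309} + 220 \cdot 3 i \sqrt{53}\right) + 2 \cdot 124 \cdot \frac{1}{57} = \left(\frac{\sqrt{154}}{309} + 660 i \sqrt{53}\right) + 2 \cdot 124 \cdot \frac{1}{57} = \left(\frac{\sqrt{154}}{309} + 660 i \sqrt{53}\right) + \frac{248}{57} = \frac{248}{57} + \frac{\sqrt{154}}{309} + 660 i \sqrt{53}$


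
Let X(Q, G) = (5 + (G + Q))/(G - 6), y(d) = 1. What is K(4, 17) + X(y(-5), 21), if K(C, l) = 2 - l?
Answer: -66/5 ≈ -13.200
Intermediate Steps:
X(Q, G) = (5 + G + Q)/(-6 + G)
K(4, 17) + X(y(-5), 21) = (2 - 1*17) + (5 + 21 + 1)/(-6 + 21) = (2 - 17) + 27/15 = -15 + (1/15)*27 = -15 + 9/5 = -66/5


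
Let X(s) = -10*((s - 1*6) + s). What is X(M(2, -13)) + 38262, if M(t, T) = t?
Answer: 38282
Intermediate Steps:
X(s) = 60 - 20*s (X(s) = -10*((s - 6) + s) = -10*((-6 + s) + s) = -10*(-6 + 2*s) = 60 - 20*s)
X(M(2, -13)) + 38262 = (60 - 20*2) + 38262 = (60 - 40) + 38262 = 20 + 38262 = 38282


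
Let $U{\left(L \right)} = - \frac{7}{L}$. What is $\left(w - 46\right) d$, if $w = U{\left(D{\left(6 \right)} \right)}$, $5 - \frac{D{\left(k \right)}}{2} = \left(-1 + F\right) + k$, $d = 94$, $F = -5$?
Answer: $- \frac{21949}{5} \approx -4389.8$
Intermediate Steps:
$D{\left(k \right)} = 22 - 2 k$ ($D{\left(k \right)} = 10 - 2 \left(\left(-1 - 5\right) + k\right) = 10 - 2 \left(-6 + k\right) = 10 - \left(-12 + 2 k\right) = 22 - 2 k$)
$w = - \frac{7}{10}$ ($w = - \frac{7}{22 - 12} = - \frac{7}{10} \approx -0.7$)
$\left(w - 46\right) d = \left(- \frac{7}{10} - 46\right) 94 = \left(- \frac{467}{10}\right) 94 = - \frac{21949}{5}$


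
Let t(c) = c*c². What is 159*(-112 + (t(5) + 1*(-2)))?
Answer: 1749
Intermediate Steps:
t(c) = c³
159*(-112 + (t(5) + 1*(-2))) = 159*(-112 + (5³ + 1*(-2))) = 159*(-112 + (125 - 2)) = 159*(-112 + 123) = 159*11 = 1749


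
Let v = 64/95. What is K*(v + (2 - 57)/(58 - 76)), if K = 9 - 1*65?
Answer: -178556/855 ≈ -208.84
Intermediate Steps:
v = 64/95 (v = 64*(1/95) = 64/95 ≈ 0.67368)
K = -56 (K = 9 - 65 = -56)
K*(v + (2 - 57)/(58 - 76)) = -56*(64/95 + (2 - 57)/(58 - 76)) = -56*(64/95 - 55/(-18)) = -56*(64/95 - 55*(-1/18)) = -56*(64/95 + 55/18) = -56*6377/1710 = -178556/855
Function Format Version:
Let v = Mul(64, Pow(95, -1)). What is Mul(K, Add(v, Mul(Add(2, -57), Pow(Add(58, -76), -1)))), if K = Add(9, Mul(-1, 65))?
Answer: Rational(-178556, 855) ≈ -208.84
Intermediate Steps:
v = Rational(64, 95) (v = Mul(64, Rational(1, 95)) = Rational(64, 95) ≈ 0.67368)
K = -56 (K = Add(9, -65) = -56)
Mul(K, Add(v, Mul(Add(2, -57), Pow(Add(58, -76), -1)))) = Mul(-56, Add(Rational(64, 95), Mul(Add(2, -57), Pow(Add(58, -76), -1)))) = Mul(-56, Add(Rational(64, 95), Mul(-55, Pow(-18, -1)))) = Mul(-56, Add(Rational(64, 95), Mul(-55, Rational(-1, 18)))) = Mul(-56, Add(Rational(64, 95), Rational(55, 18))) = Mul(-56, Rational(6377, 1710)) = Rational(-178556, 855)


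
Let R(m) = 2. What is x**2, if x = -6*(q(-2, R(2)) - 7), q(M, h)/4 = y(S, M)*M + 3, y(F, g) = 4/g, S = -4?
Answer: 15876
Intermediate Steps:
q(M, h) = 28 (q(M, h) = 4*((4/M)*M + 3) = 4*(4 + 3) = 4*7 = 28)
x = -126 (x = -6*(28 - 7) = -6*21 = -126)
x**2 = (-126)**2 = 15876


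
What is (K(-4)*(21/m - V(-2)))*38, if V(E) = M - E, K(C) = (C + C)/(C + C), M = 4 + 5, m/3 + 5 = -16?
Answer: -1292/3 ≈ -430.67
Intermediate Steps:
m = -63 (m = -15 + 3*(-16) = -15 - 48 = -63)
M = 9
K(C) = 1 (K(C) = (2*C)/((2*C)) = (2*C)*(1/(2*C)) = 1)
V(E) = 9 - E
(K(-4)*(21/m - V(-2)))*38 = (1*(21/(-63) - (9 - 1*(-2))))*38 = (1*(21*(-1/63) - (9 + 2)))*38 = (1*(-1/3 - 1*11))*38 = (1*(-1/3 - 11))*38 = (1*(-34/3))*38 = -34/3*38 = -1292/3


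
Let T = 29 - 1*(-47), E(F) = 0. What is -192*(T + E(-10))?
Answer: -14592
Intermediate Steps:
T = 76 (T = 29 + 47 = 76)
-192*(T + E(-10)) = -192*(76 + 0) = -192*76 = -14592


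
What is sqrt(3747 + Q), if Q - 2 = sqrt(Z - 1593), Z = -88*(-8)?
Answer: sqrt(3749 + I*sqrt(889)) ≈ 61.23 + 0.2435*I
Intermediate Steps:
Z = 704
Q = 2 + I*sqrt(889) (Q = 2 + sqrt(704 - 1593) = 2 + sqrt(-889) = 2 + I*sqrt(889) ≈ 2.0 + 29.816*I)
sqrt(3747 + Q) = sqrt(3747 + (2 + I*sqrt(889))) = sqrt(3749 + I*sqrt(889))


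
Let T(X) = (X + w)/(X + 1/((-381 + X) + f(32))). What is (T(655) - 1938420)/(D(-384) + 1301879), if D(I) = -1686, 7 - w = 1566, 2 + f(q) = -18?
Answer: -322497103436/216314409603 ≈ -1.4909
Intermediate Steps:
f(q) = -20 (f(q) = -2 - 18 = -20)
w = -1559 (w = 7 - 1*1566 = 7 - 1566 = -1559)
T(X) = (-1559 + X)/(X + 1/(-401 + X)) (T(X) = (X - 1559)/(X + 1/((-381 + X) - 20)) = (-1559 + X)/(X + 1/(-401 + X)))
(T(655) - 1938420)/(D(-384) + 1301879) = ((625159 + 655**2 - 1960*655)/(1 + 655**2 - 401*655) - 1938420)/(-1686 + 1301879) = ((625159 + 429025 - 1283800)/(1 + 429025 - 262655) - 1938420)/1300193 = (-229616/166371 - 1938420)*(1/1300193) = -322497103436/166371*1/1300193 = -322497103436/216314409603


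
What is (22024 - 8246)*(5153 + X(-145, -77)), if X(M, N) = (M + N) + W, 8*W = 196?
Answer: 68276879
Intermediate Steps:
W = 49/2 (W = (⅛)*196 = 49/2 ≈ 24.500)
X(M, N) = 49/2 + M + N (X(M, N) = (M + N) + 49/2 = 49/2 + M + N)
(22024 - 8246)*(5153 + X(-145, -77)) = (22024 - 8246)*(5153 + (49/2 - 145 - 77)) = 13778*(5153 - 395/2) = 13778*(9911/2) = 68276879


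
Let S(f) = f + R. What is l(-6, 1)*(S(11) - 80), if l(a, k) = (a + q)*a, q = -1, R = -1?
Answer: -2940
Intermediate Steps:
l(a, k) = a*(-1 + a) (l(a, k) = (a - 1)*a = (-1 + a)*a = a*(-1 + a))
S(f) = -1 + f (S(f) = f - 1 = -1 + f)
l(-6, 1)*(S(11) - 80) = (-6*(-1 - 6))*((-1 + 11) - 80) = (-6*(-7))*(10 - 80) = 42*(-70) = -2940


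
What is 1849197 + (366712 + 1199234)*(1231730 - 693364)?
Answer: 843053933433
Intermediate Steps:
1849197 + (366712 + 1199234)*(1231730 - 693364) = 1849197 + 1565946*538366 = 1849197 + 843052084236 = 843053933433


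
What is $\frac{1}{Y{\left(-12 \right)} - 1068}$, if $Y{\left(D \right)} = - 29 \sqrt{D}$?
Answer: $\frac{i}{2 \left(- 534 i + 29 \sqrt{3}\right)} \approx -0.00092812 + 8.7301 \cdot 10^{-5} i$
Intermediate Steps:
$\frac{1}{Y{\left(-12 \right)} - 1068} = \frac{1}{- 29 \sqrt{-12} - 1068} = \frac{1}{- 29 \cdot 2 i \sqrt{3} - 1068} = \frac{1}{- 58 i \sqrt{3} - 1068} = \frac{1}{-1068 - 58 i \sqrt{3}}$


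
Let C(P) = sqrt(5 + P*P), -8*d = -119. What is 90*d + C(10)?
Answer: 5355/4 + sqrt(105) ≈ 1349.0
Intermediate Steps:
d = 119/8 (d = -1/8*(-119) = 119/8 ≈ 14.875)
C(P) = sqrt(5 + P**2)
90*d + C(10) = 90*(119/8) + sqrt(5 + 10**2) = 5355/4 + sqrt(5 + 100) = 5355/4 + sqrt(105)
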